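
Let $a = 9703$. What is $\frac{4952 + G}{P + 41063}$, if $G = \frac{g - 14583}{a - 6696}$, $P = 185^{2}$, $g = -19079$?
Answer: $\frac{2476167}{37731836} \approx 0.065625$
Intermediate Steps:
$P = 34225$
$G = - \frac{33662}{3007}$ ($G = \frac{-19079 - 14583}{9703 - 6696} = - \frac{33662}{3007} \approx -11.195$)
$\frac{4952 + G}{P + 41063} = \frac{4952 - \frac{33662}{3007}}{34225 + 41063} = \frac{14857002}{3007 \cdot 75288} = \frac{14857002}{3007} \cdot \frac{1}{75288} = \frac{2476167}{37731836}$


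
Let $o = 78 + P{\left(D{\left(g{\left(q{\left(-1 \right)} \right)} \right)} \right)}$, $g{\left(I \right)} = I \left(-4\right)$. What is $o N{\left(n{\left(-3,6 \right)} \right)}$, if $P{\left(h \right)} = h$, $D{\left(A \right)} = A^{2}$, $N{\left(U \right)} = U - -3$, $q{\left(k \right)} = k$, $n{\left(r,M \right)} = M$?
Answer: $846$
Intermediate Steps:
$N{\left(U \right)} = 3 + U$ ($N{\left(U \right)} = U + 3 = 3 + U$)
$g{\left(I \right)} = - 4 I$
$o = 94$ ($o = 78 + \left(\left(-4\right) \left(-1\right)\right)^{2} = 78 + 4^{2} = 78 + 16 = 94$)
$o N{\left(n{\left(-3,6 \right)} \right)} = 94 \left(3 + 6\right) = 94 \cdot 9 = 846$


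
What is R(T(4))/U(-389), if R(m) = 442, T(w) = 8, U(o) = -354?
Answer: -221/177 ≈ -1.2486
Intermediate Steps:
R(T(4))/U(-389) = 442/(-354) = 442*(-1/354) = -221/177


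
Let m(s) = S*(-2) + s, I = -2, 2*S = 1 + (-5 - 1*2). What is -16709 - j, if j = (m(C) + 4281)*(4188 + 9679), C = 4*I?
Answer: -59353602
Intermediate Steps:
S = -3 (S = (1 + (-5 - 1*2))/2 = (1 + (-5 - 2))/2 = (1 - 7)/2 = (1/2)*(-6) = -3)
C = -8 (C = 4*(-2) = -8)
m(s) = 6 + s (m(s) = -3*(-2) + s = 6 + s)
j = 59336893 (j = ((6 - 8) + 4281)*(4188 + 9679) = (-2 + 4281)*13867 = 4279*13867 = 59336893)
-16709 - j = -16709 - 1*59336893 = -16709 - 59336893 = -59353602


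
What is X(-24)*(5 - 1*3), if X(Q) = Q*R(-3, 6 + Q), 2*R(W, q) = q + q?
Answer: 864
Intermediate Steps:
R(W, q) = q (R(W, q) = (q + q)/2 = (2*q)/2 = q)
X(Q) = Q*(6 + Q)
X(-24)*(5 - 1*3) = (-24*(6 - 24))*(5 - 1*3) = (-24*(-18))*(5 - 3) = 432*2 = 864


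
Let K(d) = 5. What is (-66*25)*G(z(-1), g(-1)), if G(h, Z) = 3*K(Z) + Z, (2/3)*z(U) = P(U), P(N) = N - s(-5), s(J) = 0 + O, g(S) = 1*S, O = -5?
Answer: -23100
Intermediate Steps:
g(S) = S
s(J) = -5 (s(J) = 0 - 5 = -5)
P(N) = 5 + N (P(N) = N - 1*(-5) = N + 5 = 5 + N)
z(U) = 15/2 + 3*U/2 (z(U) = 3*(5 + U)/2 = 15/2 + 3*U/2)
G(h, Z) = 15 + Z (G(h, Z) = 3*5 + Z = 15 + Z)
(-66*25)*G(z(-1), g(-1)) = (-66*25)*(15 - 1) = -1650*14 = -23100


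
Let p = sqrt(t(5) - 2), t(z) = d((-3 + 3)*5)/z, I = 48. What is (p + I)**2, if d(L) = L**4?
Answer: (48 + I*sqrt(2))**2 ≈ 2302.0 + 135.76*I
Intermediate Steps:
t(z) = 0 (t(z) = ((-3 + 3)*5)**4/z = (0*5)**4/z = 0**4/z = 0/z = 0)
p = I*sqrt(2) (p = sqrt(0 - 2) = sqrt(-2) = I*sqrt(2) ≈ 1.4142*I)
(p + I)**2 = (I*sqrt(2) + 48)**2 = (48 + I*sqrt(2))**2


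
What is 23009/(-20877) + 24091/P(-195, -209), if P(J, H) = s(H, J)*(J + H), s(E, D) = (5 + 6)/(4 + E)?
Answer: 103002048439/92777388 ≈ 1110.2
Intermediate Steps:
s(E, D) = 11/(4 + E)
P(J, H) = 11*(H + J)/(4 + H) (P(J, H) = (11/(4 + H))*(J + H) = (11/(4 + H))*(H + J) = 11*(H + J)/(4 + H))
23009/(-20877) + 24091/P(-195, -209) = 23009/(-20877) + 24091/((11*(-209 - 195)/(4 - 209))) = 23009*(-1/20877) + 24091/((11*(-404)/(-205))) = -23009/20877 + 24091/((11*(-1/205)*(-404))) = -23009/20877 + 24091/(4444/205) = -23009/20877 + 24091*(205/4444) = -23009/20877 + 4938655/4444 = 103002048439/92777388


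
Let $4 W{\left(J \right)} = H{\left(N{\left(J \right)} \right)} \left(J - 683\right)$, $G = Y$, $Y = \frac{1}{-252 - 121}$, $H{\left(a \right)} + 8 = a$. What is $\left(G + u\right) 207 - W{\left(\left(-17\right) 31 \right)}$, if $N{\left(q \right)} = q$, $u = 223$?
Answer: $- \frac{86295083}{746} \approx -1.1568 \cdot 10^{5}$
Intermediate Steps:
$H{\left(a \right)} = -8 + a$
$Y = - \frac{1}{373}$ ($Y = \frac{1}{-373} = - \frac{1}{373} \approx -0.002681$)
$G = - \frac{1}{373} \approx -0.002681$
$W{\left(J \right)} = \frac{\left(-683 + J\right) \left(-8 + J\right)}{4}$ ($W{\left(J \right)} = \frac{\left(-8 + J\right) \left(J - 683\right)}{4} = \frac{\left(-8 + J\right) \left(-683 + J\right)}{4} = \frac{\left(-683 + J\right) \left(-8 + J\right)}{4}$)
$\left(G + u\right) 207 - W{\left(\left(-17\right) 31 \right)} = \left(- \frac{1}{373} + 223\right) 207 - \frac{\left(-683 - 527\right) \left(-8 - 527\right)}{4} = \frac{83178}{373} \cdot 207 - \frac{\left(-683 - 527\right) \left(-8 - 527\right)}{4} = \frac{17217846}{373} - \frac{1}{4} \left(-1210\right) \left(-535\right) = \frac{17217846}{373} - \frac{323675}{2} = - \frac{86295083}{746}$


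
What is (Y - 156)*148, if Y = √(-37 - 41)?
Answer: -23088 + 148*I*√78 ≈ -23088.0 + 1307.1*I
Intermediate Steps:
Y = I*√78 (Y = √(-78) = I*√78 ≈ 8.8318*I)
(Y - 156)*148 = (I*√78 - 156)*148 = (-156 + I*√78)*148 = -23088 + 148*I*√78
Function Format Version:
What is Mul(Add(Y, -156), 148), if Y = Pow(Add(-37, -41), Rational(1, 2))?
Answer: Add(-23088, Mul(148, I, Pow(78, Rational(1, 2)))) ≈ Add(-23088., Mul(1307.1, I))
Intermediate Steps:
Y = Mul(I, Pow(78, Rational(1, 2))) (Y = Pow(-78, Rational(1, 2)) = Mul(I, Pow(78, Rational(1, 2))) ≈ Mul(8.8318, I))
Mul(Add(Y, -156), 148) = Mul(Add(Mul(I, Pow(78, Rational(1, 2))), -156), 148) = Mul(Add(-156, Mul(I, Pow(78, Rational(1, 2)))), 148) = Add(-23088, Mul(148, I, Pow(78, Rational(1, 2))))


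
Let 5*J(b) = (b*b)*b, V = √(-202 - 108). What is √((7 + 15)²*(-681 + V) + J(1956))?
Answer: 2*√(9352353495 + 3025*I*√310)/5 ≈ 38683.0 + 0.11015*I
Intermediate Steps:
V = I*√310 (V = √(-310) = I*√310 ≈ 17.607*I)
J(b) = b³/5 (J(b) = ((b*b)*b)/5 = (b²*b)/5 = b³/5)
√((7 + 15)²*(-681 + V) + J(1956)) = √((7 + 15)²*(-681 + I*√310) + (⅕)*1956³) = √(22²*(-681 + I*√310) + (⅕)*7483530816) = √(484*(-681 + I*√310) + 7483530816/5) = √((-329604 + 484*I*√310) + 7483530816/5) = √(7481882796/5 + 484*I*√310)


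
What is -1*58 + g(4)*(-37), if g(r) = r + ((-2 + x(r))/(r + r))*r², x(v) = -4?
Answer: 238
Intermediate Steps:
g(r) = -2*r (g(r) = r + ((-2 - 4)/(r + r))*r² = r + (-6*1/(2*r))*r² = r + (-3/r)*r² = r - 3*r = -2*r)
-1*58 + g(4)*(-37) = -1*58 - 2*4*(-37) = -58 - 8*(-37) = -58 + 296 = 238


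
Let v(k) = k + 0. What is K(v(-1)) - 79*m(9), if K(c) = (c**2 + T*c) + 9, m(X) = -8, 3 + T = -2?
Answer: 647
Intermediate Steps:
T = -5 (T = -3 - 2 = -5)
v(k) = k
K(c) = 9 + c**2 - 5*c (K(c) = (c**2 - 5*c) + 9 = 9 + c**2 - 5*c)
K(v(-1)) - 79*m(9) = (9 + (-1)**2 - 5*(-1)) - 79*(-8) = (9 + 1 + 5) + 632 = 15 + 632 = 647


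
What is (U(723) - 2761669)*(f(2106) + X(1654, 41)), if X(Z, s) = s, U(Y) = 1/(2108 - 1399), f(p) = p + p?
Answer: -8327473179960/709 ≈ -1.1745e+10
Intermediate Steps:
f(p) = 2*p
U(Y) = 1/709
(U(723) - 2761669)*(f(2106) + X(1654, 41)) = (1/709 - 2761669)*(2*2106 + 41) = -1958023320*(4212 + 41)/709 = -1958023320/709*4253 = -8327473179960/709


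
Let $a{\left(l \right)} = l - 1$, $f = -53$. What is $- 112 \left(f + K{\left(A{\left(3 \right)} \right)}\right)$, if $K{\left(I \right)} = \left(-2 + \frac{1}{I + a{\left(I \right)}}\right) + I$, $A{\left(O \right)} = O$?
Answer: $\frac{29008}{5} \approx 5801.6$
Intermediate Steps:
$a{\left(l \right)} = -1 + l$
$K{\left(I \right)} = -2 + I + \frac{1}{-1 + 2 I}$ ($K{\left(I \right)} = \left(-2 + \frac{1}{I + \left(-1 + I\right)}\right) + I = \left(-2 + \frac{1}{-1 + 2 I}\right) + I = -2 + I + \frac{1}{-1 + 2 I}$)
$- 112 \left(f + K{\left(A{\left(3 \right)} \right)}\right) = - 112 \left(-53 + \frac{3 - 15 + 2 \cdot 3^{2}}{-1 + 2 \cdot 3}\right) = - 112 \left(-53 + \frac{3 - 15 + 2 \cdot 9}{-1 + 6}\right) = - 112 \left(-53 + \frac{3 - 15 + 18}{5}\right) = - 112 \left(-53 + \frac{1}{5} \cdot 6\right) = - 112 \left(-53 + \frac{6}{5}\right) = \left(-112\right) \left(- \frac{259}{5}\right) = \frac{29008}{5}$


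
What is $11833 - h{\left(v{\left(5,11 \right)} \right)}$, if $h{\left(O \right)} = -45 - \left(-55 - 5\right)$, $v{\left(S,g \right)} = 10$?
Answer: $11818$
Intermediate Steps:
$h{\left(O \right)} = 15$ ($h{\left(O \right)} = -45 - \left(-55 - 5\right) = -45 - -60 = -45 + 60 = 15$)
$11833 - h{\left(v{\left(5,11 \right)} \right)} = 11833 - 15 = 11818$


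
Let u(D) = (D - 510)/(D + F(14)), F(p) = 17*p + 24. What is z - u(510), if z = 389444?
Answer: 389444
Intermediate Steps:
F(p) = 24 + 17*p
u(D) = (-510 + D)/(262 + D) (u(D) = (D - 510)/(D + (24 + 17*14)) = (-510 + D)/(D + (24 + 238)) = (-510 + D)/(D + 262) = (-510 + D)/(262 + D))
z - u(510) = 389444 - (-510 + 510)/(262 + 510) = 389444 - 0/772 = 389444 - 1*0 = 389444 + 0 = 389444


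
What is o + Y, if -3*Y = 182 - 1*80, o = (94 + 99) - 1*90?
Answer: 69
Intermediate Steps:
o = 103 (o = 193 - 90 = 103)
Y = -34 (Y = -(182 - 1*80)/3 = -(182 - 80)/3 = -⅓*102 = -34)
o + Y = 103 - 34 = 69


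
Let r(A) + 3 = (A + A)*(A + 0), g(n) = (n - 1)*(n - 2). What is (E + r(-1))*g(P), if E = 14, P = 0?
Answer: 26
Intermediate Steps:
g(n) = (-1 + n)*(-2 + n)
r(A) = -3 + 2*A² (r(A) = -3 + (A + A)*(A + 0) = -3 + (2*A)*A = -3 + 2*A²)
(E + r(-1))*g(P) = (14 + (-3 + 2*(-1)²))*(2 + 0² - 3*0) = (14 + (-3 + 2*1))*(2 + 0 + 0) = (14 + (-3 + 2))*2 = (14 - 1)*2 = 13*2 = 26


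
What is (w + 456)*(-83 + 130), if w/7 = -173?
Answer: -35485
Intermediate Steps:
w = -1211 (w = 7*(-173) = -1211)
(w + 456)*(-83 + 130) = (-1211 + 456)*(-83 + 130) = -755*47 = -35485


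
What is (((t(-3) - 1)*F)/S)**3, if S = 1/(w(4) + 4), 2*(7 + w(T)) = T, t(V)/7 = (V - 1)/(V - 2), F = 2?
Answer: -97336/125 ≈ -778.69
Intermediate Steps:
t(V) = 7*(-1 + V)/(-2 + V) (t(V) = 7*((V - 1)/(V - 2)) = 7*((-1 + V)/(-2 + V)) = 7*(-1 + V)/(-2 + V))
w(T) = -7 + T/2
S = -1 (S = 1/((-7 + (1/2)*4) + 4) = 1/((-7 + 2) + 4) = 1/(-5 + 4) = 1/(-1) = -1)
(((t(-3) - 1)*F)/S)**3 = (((7*(-1 - 3)/(-2 - 3) - 1)*2)/(-1))**3 = (((7*(-4)/(-5) - 1)*2)*(-1))**3 = (((7*(-1/5)*(-4) - 1)*2)*(-1))**3 = (((28/5 - 1)*2)*(-1))**3 = (((23/5)*2)*(-1))**3 = ((46/5)*(-1))**3 = (-46/5)**3 = -97336/125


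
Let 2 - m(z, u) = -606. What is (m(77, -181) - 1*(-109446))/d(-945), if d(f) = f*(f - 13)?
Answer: 7861/64665 ≈ 0.12156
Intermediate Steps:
d(f) = f*(-13 + f)
m(z, u) = 608 (m(z, u) = 2 - 1*(-606) = 2 + 606 = 608)
(m(77, -181) - 1*(-109446))/d(-945) = (608 - 1*(-109446))/((-945*(-13 - 945))) = (608 + 109446)/((-945*(-958))) = 110054/905310 = 110054*(1/905310) = 7861/64665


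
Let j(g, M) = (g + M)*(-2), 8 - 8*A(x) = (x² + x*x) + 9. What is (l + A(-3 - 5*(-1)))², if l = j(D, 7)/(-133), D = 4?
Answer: 1042441/1132096 ≈ 0.92081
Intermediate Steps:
A(x) = -⅛ - x²/4 (A(x) = 1 - ((x² + x*x) + 9)/8 = 1 - ((x² + x²) + 9)/8 = 1 - (2*x² + 9)/8 = 1 - (9 + 2*x²)/8 = 1 + (-9/8 - x²/4) = -⅛ - x²/4)
j(g, M) = -2*M - 2*g (j(g, M) = (M + g)*(-2) = -2*M - 2*g)
l = 22/133 (l = (-2*7 - 2*4)/(-133) = (-14 - 8)*(-1/133) = -22*(-1/133) = 22/133 ≈ 0.16541)
(l + A(-3 - 5*(-1)))² = (22/133 + (-⅛ - (-3 - 5*(-1))²/4))² = (22/133 + (-⅛ - (-3 + 5)²/4))² = (22/133 + (-⅛ - ¼*2²))² = (22/133 + (-⅛ - ¼*4))² = (22/133 + (-⅛ - 1))² = (22/133 - 9/8)² = (-1021/1064)² = 1042441/1132096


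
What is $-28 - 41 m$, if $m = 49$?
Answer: $-2037$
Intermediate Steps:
$-28 - 41 m = -28 - 2009 = -2037$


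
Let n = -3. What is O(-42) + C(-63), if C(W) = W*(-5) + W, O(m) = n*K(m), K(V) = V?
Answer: 378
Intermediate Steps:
O(m) = -3*m
C(W) = -4*W (C(W) = -5*W + W = -4*W)
O(-42) + C(-63) = -3*(-42) - 4*(-63) = 126 + 252 = 378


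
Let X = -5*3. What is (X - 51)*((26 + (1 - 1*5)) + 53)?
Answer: -4950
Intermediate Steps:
X = -15
(X - 51)*((26 + (1 - 1*5)) + 53) = (-15 - 51)*((26 + (1 - 1*5)) + 53) = -66*((26 + (1 - 5)) + 53) = -66*((26 - 4) + 53) = -66*(22 + 53) = -66*75 = -4950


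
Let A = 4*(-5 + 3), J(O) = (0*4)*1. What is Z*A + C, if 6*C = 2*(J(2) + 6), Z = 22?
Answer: -174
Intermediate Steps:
J(O) = 0 (J(O) = 0*1 = 0)
C = 2 (C = (2*(0 + 6))/6 = (2*6)/6 = (⅙)*12 = 2)
A = -8 (A = 4*(-2) = -8)
Z*A + C = 22*(-8) + 2 = -176 + 2 = -174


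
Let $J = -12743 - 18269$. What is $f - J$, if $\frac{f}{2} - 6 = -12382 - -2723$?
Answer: $11706$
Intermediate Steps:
$J = -31012$ ($J = -12743 - 18269 = -31012$)
$f = -19306$ ($f = 12 + 2 \left(-12382 - -2723\right) = 12 + 2 \left(-12382 + 2723\right) = 12 + 2 \left(-9659\right) = 12 - 19318 = -19306$)
$f - J = -19306 - -31012 = -19306 + 31012 = 11706$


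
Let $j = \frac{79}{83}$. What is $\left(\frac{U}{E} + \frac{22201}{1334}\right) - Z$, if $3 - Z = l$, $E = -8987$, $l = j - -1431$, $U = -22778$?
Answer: $\frac{1440973022611}{995058614} \approx 1448.1$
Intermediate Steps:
$j = \frac{79}{83}$ ($j = 79 \cdot \frac{1}{83} = \frac{79}{83} \approx 0.95181$)
$l = \frac{118852}{83}$ ($l = \frac{79}{83} - -1431 = \frac{79}{83} + 1431 = \frac{118852}{83} \approx 1432.0$)
$Z = - \frac{118603}{83}$ ($Z = 3 - \frac{118852}{83} = - \frac{118603}{83} \approx -1429.0$)
$\left(\frac{U}{E} + \frac{22201}{1334}\right) - Z = \left(- \frac{22778}{-8987} + \frac{22201}{1334}\right) - - \frac{118603}{83} = \left(\left(-22778\right) \left(- \frac{1}{8987}\right) + 22201 \cdot \frac{1}{1334}\right) + \frac{118603}{83} = \left(\frac{22778}{8987} + \frac{22201}{1334}\right) + \frac{118603}{83} = \frac{229906239}{11988658} + \frac{118603}{83} = \frac{1440973022611}{995058614}$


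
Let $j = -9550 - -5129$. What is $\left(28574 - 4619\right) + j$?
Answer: $19534$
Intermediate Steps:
$j = -4421$ ($j = -9550 + 5129 = -4421$)
$\left(28574 - 4619\right) + j = \left(28574 - 4619\right) - 4421 = 23955 - 4421 = 19534$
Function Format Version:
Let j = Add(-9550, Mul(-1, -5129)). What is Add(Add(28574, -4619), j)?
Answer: 19534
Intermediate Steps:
j = -4421 (j = Add(-9550, 5129) = -4421)
Add(Add(28574, -4619), j) = Add(Add(28574, -4619), -4421) = Add(23955, -4421) = 19534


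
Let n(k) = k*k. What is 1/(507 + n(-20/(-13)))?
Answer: 169/86083 ≈ 0.0019632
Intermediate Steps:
n(k) = k**2
1/(507 + n(-20/(-13))) = 1/(507 + (-20/(-13))**2) = 1/(507 + (-20*(-1/13))**2) = 1/(507 + (20/13)**2) = 1/(507 + 400/169) = 1/(86083/169) = 169/86083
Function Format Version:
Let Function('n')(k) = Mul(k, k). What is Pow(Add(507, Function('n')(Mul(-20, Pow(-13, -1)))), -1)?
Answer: Rational(169, 86083) ≈ 0.0019632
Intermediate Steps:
Function('n')(k) = Pow(k, 2)
Pow(Add(507, Function('n')(Mul(-20, Pow(-13, -1)))), -1) = Pow(Add(507, Pow(Mul(-20, Pow(-13, -1)), 2)), -1) = Pow(Add(507, Pow(Mul(-20, Rational(-1, 13)), 2)), -1) = Pow(Add(507, Pow(Rational(20, 13), 2)), -1) = Pow(Add(507, Rational(400, 169)), -1) = Pow(Rational(86083, 169), -1) = Rational(169, 86083)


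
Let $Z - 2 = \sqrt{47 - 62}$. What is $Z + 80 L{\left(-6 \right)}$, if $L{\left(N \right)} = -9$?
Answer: $-718 + i \sqrt{15} \approx -718.0 + 3.873 i$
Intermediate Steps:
$Z = 2 + i \sqrt{15}$ ($Z = 2 + \sqrt{47 - 62} = 2 + \sqrt{-15} = 2 + i \sqrt{15} \approx 2.0 + 3.873 i$)
$Z + 80 L{\left(-6 \right)} = \left(2 + i \sqrt{15}\right) + 80 \left(-9\right) = \left(2 + i \sqrt{15}\right) - 720 = -718 + i \sqrt{15}$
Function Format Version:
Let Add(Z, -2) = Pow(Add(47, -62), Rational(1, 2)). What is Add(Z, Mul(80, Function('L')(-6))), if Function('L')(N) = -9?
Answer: Add(-718, Mul(I, Pow(15, Rational(1, 2)))) ≈ Add(-718.00, Mul(3.8730, I))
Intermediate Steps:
Z = Add(2, Mul(I, Pow(15, Rational(1, 2)))) (Z = Add(2, Pow(Add(47, -62), Rational(1, 2))) = Add(2, Pow(-15, Rational(1, 2))) = Add(2, Mul(I, Pow(15, Rational(1, 2)))) ≈ Add(2.0000, Mul(3.8730, I)))
Add(Z, Mul(80, Function('L')(-6))) = Add(Add(2, Mul(I, Pow(15, Rational(1, 2)))), Mul(80, -9)) = Add(Add(2, Mul(I, Pow(15, Rational(1, 2)))), -720) = Add(-718, Mul(I, Pow(15, Rational(1, 2))))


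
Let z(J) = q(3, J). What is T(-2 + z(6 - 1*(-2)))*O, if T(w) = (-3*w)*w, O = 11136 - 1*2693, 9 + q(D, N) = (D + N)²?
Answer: -306480900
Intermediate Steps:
q(D, N) = -9 + (D + N)²
z(J) = -9 + (3 + J)²
O = 8443 (O = 11136 - 2693 = 8443)
T(w) = -3*w²
T(-2 + z(6 - 1*(-2)))*O = -3*(-2 + (6 - 1*(-2))*(6 + (6 - 1*(-2))))²*8443 = -3*(-2 + (6 + 2)*(6 + (6 + 2)))²*8443 = -3*(-2 + 8*(6 + 8))²*8443 = -3*(-2 + 8*14)²*8443 = -3*(-2 + 112)²*8443 = -3*110²*8443 = -3*12100*8443 = -36300*8443 = -306480900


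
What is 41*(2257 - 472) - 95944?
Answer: -22759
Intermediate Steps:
41*(2257 - 472) - 95944 = 41*1785 - 95944 = 73185 - 95944 = -22759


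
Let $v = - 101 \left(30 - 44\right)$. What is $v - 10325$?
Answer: $-8911$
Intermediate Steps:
$v = 1414$ ($v = \left(-101\right) \left(-14\right) = 1414$)
$v - 10325 = 1414 - 10325 = -8911$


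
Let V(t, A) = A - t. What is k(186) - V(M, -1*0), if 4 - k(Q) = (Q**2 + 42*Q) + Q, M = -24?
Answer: -42614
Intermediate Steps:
k(Q) = 4 - Q**2 - 43*Q (k(Q) = 4 - ((Q**2 + 42*Q) + Q) = 4 - (Q**2 + 43*Q) = 4 + (-Q**2 - 43*Q) = 4 - Q**2 - 43*Q)
k(186) - V(M, -1*0) = (4 - 1*186**2 - 43*186) - (-1*0 - 1*(-24)) = (4 - 1*34596 - 7998) - (0 + 24) = (4 - 34596 - 7998) - 1*24 = -42590 - 24 = -42614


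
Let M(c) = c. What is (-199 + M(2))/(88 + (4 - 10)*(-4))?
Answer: -197/112 ≈ -1.7589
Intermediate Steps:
(-199 + M(2))/(88 + (4 - 10)*(-4)) = (-199 + 2)/(88 + (4 - 10)*(-4)) = -197/(88 - 6*(-4)) = -197/(88 + 24) = -197/112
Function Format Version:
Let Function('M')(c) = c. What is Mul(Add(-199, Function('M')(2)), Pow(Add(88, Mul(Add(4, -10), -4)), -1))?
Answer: Rational(-197, 112) ≈ -1.7589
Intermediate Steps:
Mul(Add(-199, Function('M')(2)), Pow(Add(88, Mul(Add(4, -10), -4)), -1)) = Mul(Add(-199, 2), Pow(Add(88, Mul(Add(4, -10), -4)), -1)) = Mul(-197, Pow(Add(88, Mul(-6, -4)), -1)) = Mul(-197, Pow(Add(88, 24), -1)) = Mul(-197, Pow(112, -1)) = Mul(-197, Rational(1, 112)) = Rational(-197, 112)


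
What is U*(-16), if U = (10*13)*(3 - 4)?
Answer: 2080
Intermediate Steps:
U = -130 (U = 130*(-1) = -130)
U*(-16) = -130*(-16) = 2080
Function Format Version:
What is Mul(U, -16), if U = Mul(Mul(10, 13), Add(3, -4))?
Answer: 2080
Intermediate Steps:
U = -130 (U = Mul(130, -1) = -130)
Mul(U, -16) = Mul(-130, -16) = 2080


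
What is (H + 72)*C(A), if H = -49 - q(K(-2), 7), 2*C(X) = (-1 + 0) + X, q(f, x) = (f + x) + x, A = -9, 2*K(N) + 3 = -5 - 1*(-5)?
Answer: -105/2 ≈ -52.500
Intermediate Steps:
K(N) = -3/2 (K(N) = -3/2 + (-5 - 1*(-5))/2 = -3/2 + (-5 + 5)/2 = -3/2 + (½)*0 = -3/2 + 0 = -3/2)
q(f, x) = f + 2*x
C(X) = -½ + X/2 (C(X) = ((-1 + 0) + X)/2 = (-1 + X)/2 = -½ + X/2)
H = -123/2 (H = -49 - (-3/2 + 2*7) = -49 - (-3/2 + 14) = -49 - 1*25/2 = -49 - 25/2 = -123/2 ≈ -61.500)
(H + 72)*C(A) = (-123/2 + 72)*(-½ + (½)*(-9)) = 21*(-½ - 9/2)/2 = (21/2)*(-5) = -105/2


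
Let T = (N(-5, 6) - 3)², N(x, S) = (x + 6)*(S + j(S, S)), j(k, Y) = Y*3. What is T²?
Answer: 194481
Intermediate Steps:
j(k, Y) = 3*Y
N(x, S) = 4*S*(6 + x) (N(x, S) = (x + 6)*(S + 3*S) = (6 + x)*(4*S) = 4*S*(6 + x))
T = 441 (T = (4*6*(6 - 5) - 3)² = (4*6*1 - 3)² = (24 - 3)² = 21² = 441)
T² = 441² = 194481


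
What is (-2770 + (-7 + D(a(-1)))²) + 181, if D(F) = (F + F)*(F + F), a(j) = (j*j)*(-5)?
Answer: 6060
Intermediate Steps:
a(j) = -5*j² (a(j) = j²*(-5) = -5*j²)
D(F) = 4*F² (D(F) = (2*F)*(2*F) = 4*F²)
(-2770 + (-7 + D(a(-1)))²) + 181 = (-2770 + (-7 + 4*(-5*(-1)²)²)²) + 181 = (-2770 + (-7 + 4*(-5*1)²)²) + 181 = (-2770 + (-7 + 4*(-5)²)²) + 181 = (-2770 + (-7 + 4*25)²) + 181 = (-2770 + (-7 + 100)²) + 181 = (-2770 + 93²) + 181 = (-2770 + 8649) + 181 = 5879 + 181 = 6060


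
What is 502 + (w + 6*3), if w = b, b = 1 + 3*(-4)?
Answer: 509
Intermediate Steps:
b = -11 (b = 1 - 12 = -11)
w = -11
502 + (w + 6*3) = 502 + (-11 + 6*3) = 502 + (-11 + 18) = 502 + 7 = 509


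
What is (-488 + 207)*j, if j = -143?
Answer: 40183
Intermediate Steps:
(-488 + 207)*j = (-488 + 207)*(-143) = -281*(-143) = 40183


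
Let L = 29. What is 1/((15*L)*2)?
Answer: 1/870 ≈ 0.0011494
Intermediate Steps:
1/((15*L)*2) = 1/((15*29)*2) = 1/(435*2) = 1/870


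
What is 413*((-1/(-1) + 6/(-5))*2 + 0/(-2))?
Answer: -826/5 ≈ -165.20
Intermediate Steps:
413*((-1/(-1) + 6/(-5))*2 + 0/(-2)) = 413*((-1*(-1) + 6*(-⅕))*2 + 0*(-½)) = 413*((1 - 6/5)*2 + 0) = 413*(-⅕*2 + 0) = 413*(-⅖ + 0) = 413*(-⅖) = -826/5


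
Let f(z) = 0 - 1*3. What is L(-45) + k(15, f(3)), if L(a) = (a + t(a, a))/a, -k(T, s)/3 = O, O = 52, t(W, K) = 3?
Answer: -2326/15 ≈ -155.07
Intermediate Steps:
f(z) = -3 (f(z) = 0 - 3 = -3)
k(T, s) = -156 (k(T, s) = -3*52 = -156)
L(a) = (3 + a)/a (L(a) = (a + 3)/a = (3 + a)/a)
L(-45) + k(15, f(3)) = (3 - 45)/(-45) - 156 = -1/45*(-42) - 156 = 14/15 - 156 = -2326/15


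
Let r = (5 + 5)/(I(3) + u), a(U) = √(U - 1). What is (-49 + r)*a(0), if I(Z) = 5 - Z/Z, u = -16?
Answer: -299*I/6 ≈ -49.833*I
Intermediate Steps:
a(U) = √(-1 + U)
I(Z) = 4 (I(Z) = 5 - 1*1 = 5 - 1 = 4)
r = -⅚ (r = (5 + 5)/(4 - 16) = 10/(-12) = 10*(-1/12) = -⅚ ≈ -0.83333)
(-49 + r)*a(0) = (-49 - ⅚)*√(-1 + 0) = -299*I/6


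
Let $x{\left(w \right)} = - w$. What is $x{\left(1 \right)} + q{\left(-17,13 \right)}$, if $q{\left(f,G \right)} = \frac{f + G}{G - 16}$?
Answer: $\frac{1}{3} \approx 0.33333$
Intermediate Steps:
$q{\left(f,G \right)} = \frac{G + f}{-16 + G}$
$x{\left(1 \right)} + q{\left(-17,13 \right)} = \left(-1\right) 1 + \frac{13 - 17}{-16 + 13} = -1 + \frac{1}{-3} \left(-4\right) = -1 - - \frac{4}{3} = -1 + \frac{4}{3} = \frac{1}{3}$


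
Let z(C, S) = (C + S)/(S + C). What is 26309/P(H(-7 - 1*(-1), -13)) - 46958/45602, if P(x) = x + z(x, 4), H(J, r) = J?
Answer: -599988904/114005 ≈ -5262.8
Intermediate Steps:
z(C, S) = 1 (z(C, S) = (C + S)/(C + S) = 1)
P(x) = 1 + x (P(x) = x + 1 = 1 + x)
26309/P(H(-7 - 1*(-1), -13)) - 46958/45602 = 26309/(1 + (-7 - 1*(-1))) - 46958/45602 = 26309/(1 + (-7 + 1)) - 46958*1/45602 = 26309/(1 - 6) - 23479/22801 = 26309/(-5) - 23479/22801 = 26309*(-1/5) - 23479/22801 = -26309/5 - 23479/22801 = -599988904/114005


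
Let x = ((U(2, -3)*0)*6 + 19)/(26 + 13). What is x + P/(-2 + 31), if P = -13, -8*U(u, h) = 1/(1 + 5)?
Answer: 44/1131 ≈ 0.038904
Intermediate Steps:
U(u, h) = -1/48 (U(u, h) = -1/(8*(1 + 5)) = -⅛/6 = -⅛*⅙ = -1/48)
x = 19/39 (x = (-1/48*0*6 + 19)/(26 + 13) = (0*6 + 19)/39 = (0 + 19)*(1/39) = 19*(1/39) = 19/39 ≈ 0.48718)
x + P/(-2 + 31) = 19/39 - 13/(-2 + 31) = 19/39 - 13/29 = 44/1131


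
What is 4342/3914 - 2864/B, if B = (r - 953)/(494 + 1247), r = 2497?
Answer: -1219336043/377701 ≈ -3228.3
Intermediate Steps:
B = 1544/1741 (B = (2497 - 953)/(494 + 1247) = 1544/1741 ≈ 0.88685)
4342/3914 - 2864/B = 4342/3914 - 2864/1544/1741 = 4342*(1/3914) - 2864*1741/1544 = 2171/1957 - 623278/193 = -1219336043/377701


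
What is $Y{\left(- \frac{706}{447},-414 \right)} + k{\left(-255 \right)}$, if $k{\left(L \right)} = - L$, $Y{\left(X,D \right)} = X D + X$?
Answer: $\frac{405563}{447} \approx 907.3$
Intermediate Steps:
$Y{\left(X,D \right)} = X + D X$ ($Y{\left(X,D \right)} = D X + X = X + D X$)
$Y{\left(- \frac{706}{447},-414 \right)} + k{\left(-255 \right)} = - \frac{706}{447} \left(1 - 414\right) - -255 = \left(-706\right) \frac{1}{447} \left(-413\right) + 255 = \left(- \frac{706}{447}\right) \left(-413\right) + 255 = \frac{291578}{447} + 255 = \frac{405563}{447}$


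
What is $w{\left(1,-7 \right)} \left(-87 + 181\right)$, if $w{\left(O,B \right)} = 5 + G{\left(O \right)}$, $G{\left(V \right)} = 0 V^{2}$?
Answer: $470$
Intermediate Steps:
$G{\left(V \right)} = 0$
$w{\left(O,B \right)} = 5$ ($w{\left(O,B \right)} = 5 + 0 = 5$)
$w{\left(1,-7 \right)} \left(-87 + 181\right) = 5 \left(-87 + 181\right) = 5 \cdot 94 = 470$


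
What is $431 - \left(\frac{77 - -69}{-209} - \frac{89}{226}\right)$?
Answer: $\frac{20409451}{47234} \approx 432.09$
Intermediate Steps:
$431 - \left(\frac{77 - -69}{-209} - \frac{89}{226}\right) = 431 - \left(\left(77 + 69\right) \left(- \frac{1}{209}\right) - \frac{89}{226}\right) = 431 - \left(146 \left(- \frac{1}{209}\right) - \frac{89}{226}\right) = 431 - \left(- \frac{146}{209} - \frac{89}{226}\right) = 431 - - \frac{51597}{47234} = 431 + \frac{51597}{47234} = \frac{20409451}{47234}$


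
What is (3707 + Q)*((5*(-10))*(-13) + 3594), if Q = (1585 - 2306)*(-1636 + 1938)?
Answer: -908364540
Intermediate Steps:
Q = -217742 (Q = -721*302 = -217742)
(3707 + Q)*((5*(-10))*(-13) + 3594) = (3707 - 217742)*((5*(-10))*(-13) + 3594) = -214035*(-50*(-13) + 3594) = -214035*(650 + 3594) = -214035*4244 = -908364540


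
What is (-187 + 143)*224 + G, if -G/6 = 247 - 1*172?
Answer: -10306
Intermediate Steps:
G = -450 (G = -6*(247 - 1*172) = -6*(247 - 172) = -6*75 = -450)
(-187 + 143)*224 + G = (-187 + 143)*224 - 450 = -44*224 - 450 = -9856 - 450 = -10306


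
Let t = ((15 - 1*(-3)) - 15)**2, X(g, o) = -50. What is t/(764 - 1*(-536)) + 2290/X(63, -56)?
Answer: -59531/1300 ≈ -45.793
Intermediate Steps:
t = 9 (t = ((15 + 3) - 15)**2 = (18 - 15)**2 = 3**2 = 9)
t/(764 - 1*(-536)) + 2290/X(63, -56) = 9/(764 - 1*(-536)) + 2290/(-50) = 9/(764 + 536) + 2290*(-1/50) = 9/1300 - 229/5 = -59531/1300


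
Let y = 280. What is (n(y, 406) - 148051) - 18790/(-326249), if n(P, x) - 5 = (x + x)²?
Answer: 166810479992/326249 ≈ 5.1130e+5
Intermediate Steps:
n(P, x) = 5 + 4*x² (n(P, x) = 5 + (x + x)² = 5 + (2*x)² = 5 + 4*x²)
(n(y, 406) - 148051) - 18790/(-326249) = ((5 + 4*406²) - 148051) - 18790/(-326249) = ((5 + 4*164836) - 148051) - 18790*(-1/326249) = ((5 + 659344) - 148051) + 18790/326249 = (659349 - 148051) + 18790/326249 = 511298 + 18790/326249 = 166810479992/326249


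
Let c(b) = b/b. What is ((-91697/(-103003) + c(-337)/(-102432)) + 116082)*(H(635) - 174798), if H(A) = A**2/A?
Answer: -19391747640250635709/959163936 ≈ -2.0217e+10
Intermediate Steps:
c(b) = 1
H(A) = A
((-91697/(-103003) + c(-337)/(-102432)) + 116082)*(H(635) - 174798) = ((-91697/(-103003) + 1/(-102432)) + 116082)*(635 - 174798) = ((-91697*(-1/103003) + 1*(-1/102432)) + 116082)*(-174163) = ((91697/103003 - 1/102432) + 116082)*(-174163) = (9392604101/10550803296 + 116082)*(-174163) = (1224767740810373/10550803296)*(-174163) = -19391747640250635709/959163936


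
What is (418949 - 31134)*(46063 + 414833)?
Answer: 178742382240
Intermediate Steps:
(418949 - 31134)*(46063 + 414833) = 387815*460896 = 178742382240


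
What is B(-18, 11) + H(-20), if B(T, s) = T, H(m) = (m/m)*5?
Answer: -13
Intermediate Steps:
H(m) = 5 (H(m) = 1*5 = 5)
B(-18, 11) + H(-20) = -18 + 5 = -13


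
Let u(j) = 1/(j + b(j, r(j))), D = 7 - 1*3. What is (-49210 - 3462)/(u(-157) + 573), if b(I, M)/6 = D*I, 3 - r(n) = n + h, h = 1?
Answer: -3230275/35141 ≈ -91.923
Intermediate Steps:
D = 4 (D = 7 - 3 = 4)
r(n) = 2 - n (r(n) = 3 - (n + 1) = 3 - (1 + n) = 3 + (-1 - n) = 2 - n)
b(I, M) = 24*I (b(I, M) = 6*(4*I) = 24*I)
u(j) = 1/(25*j) (u(j) = 1/(j + 24*j) = 1/(25*j))
(-49210 - 3462)/(u(-157) + 573) = (-49210 - 3462)/((1/25)/(-157) + 573) = -52672/((1/25)*(-1/157) + 573) = -52672/(-1/3925 + 573) = -52672/2249024/3925 = -52672*3925/2249024 = -3230275/35141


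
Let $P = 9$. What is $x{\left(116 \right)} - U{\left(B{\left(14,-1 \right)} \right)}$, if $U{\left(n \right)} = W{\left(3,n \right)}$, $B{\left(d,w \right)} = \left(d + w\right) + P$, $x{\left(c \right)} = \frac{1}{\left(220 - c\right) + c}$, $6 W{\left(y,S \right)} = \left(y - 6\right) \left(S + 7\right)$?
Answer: $\frac{3191}{220} \approx 14.505$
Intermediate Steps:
$W{\left(y,S \right)} = \frac{\left(-6 + y\right) \left(7 + S\right)}{6}$ ($W{\left(y,S \right)} = \frac{\left(y - 6\right) \left(S + 7\right)}{6} = \frac{\left(-6 + y\right) \left(7 + S\right)}{6}$)
$x{\left(c \right)} = \frac{1}{220}$
$B{\left(d,w \right)} = 9 + d + w$ ($B{\left(d,w \right)} = \left(d + w\right) + 9 = 9 + d + w$)
$U{\left(n \right)} = - \frac{7}{2} - \frac{n}{2}$ ($U{\left(n \right)} = -7 - n + \frac{7}{6} \cdot 3 + \frac{1}{6} n 3 = -7 - n + \frac{7}{2} + \frac{n}{2} = - \frac{7}{2} - \frac{n}{2}$)
$x{\left(116 \right)} - U{\left(B{\left(14,-1 \right)} \right)} = \frac{1}{220} - \left(- \frac{7}{2} - \frac{9 + 14 - 1}{2}\right) = \frac{1}{220} - \left(- \frac{7}{2} - 11\right) = \frac{1}{220} - - \frac{29}{2} = \frac{1}{220} + \frac{29}{2} = \frac{3191}{220}$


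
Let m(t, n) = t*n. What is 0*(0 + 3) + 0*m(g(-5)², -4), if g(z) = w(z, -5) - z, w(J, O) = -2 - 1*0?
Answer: 0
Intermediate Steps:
w(J, O) = -2 (w(J, O) = -2 + 0 = -2)
g(z) = -2 - z
m(t, n) = n*t
0*(0 + 3) + 0*m(g(-5)², -4) = 0*(0 + 3) + 0*(-4*(-2 - 1*(-5))²) = 0*3 + 0*(-4*(-2 + 5)²) = 0 + 0*(-4*3²) = 0 + 0*(-4*9) = 0 + 0*(-36) = 0 + 0 = 0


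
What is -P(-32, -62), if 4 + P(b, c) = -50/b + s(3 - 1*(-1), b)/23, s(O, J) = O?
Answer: 833/368 ≈ 2.2636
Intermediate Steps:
P(b, c) = -88/23 - 50/b (P(b, c) = -4 + (-50/b + (3 - 1*(-1))/23) = -4 + (-50/b + (3 + 1)*(1/23)) = -4 + (-50/b + 4*(1/23)) = -4 + (-50/b + 4/23) = -4 + (4/23 - 50/b) = -88/23 - 50/b)
-P(-32, -62) = -(-88/23 - 50/(-32)) = -(-88/23 - 50*(-1/32)) = -(-88/23 + 25/16) = -1*(-833/368) = 833/368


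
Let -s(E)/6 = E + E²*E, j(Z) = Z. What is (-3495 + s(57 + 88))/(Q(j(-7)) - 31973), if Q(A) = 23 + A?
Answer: 18296115/31957 ≈ 572.52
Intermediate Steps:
s(E) = -6*E - 6*E³ (s(E) = -6*(E + E²*E) = -6*(E + E³) = -6*E - 6*E³)
(-3495 + s(57 + 88))/(Q(j(-7)) - 31973) = (-3495 - 6*(57 + 88)*(1 + (57 + 88)²))/((23 - 7) - 31973) = (-3495 - 6*145*(1 + 145²))/(16 - 31973) = (-3495 - 6*145*(1 + 21025))/(-31957) = (-3495 - 6*145*21026)*(-1/31957) = (-3495 - 18292620)*(-1/31957) = -18296115*(-1/31957) = 18296115/31957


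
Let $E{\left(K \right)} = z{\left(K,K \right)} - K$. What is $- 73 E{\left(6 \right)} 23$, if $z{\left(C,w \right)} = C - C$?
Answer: $10074$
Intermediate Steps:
$z{\left(C,w \right)} = 0$
$E{\left(K \right)} = - K$ ($E{\left(K \right)} = 0 - K = - K$)
$- 73 E{\left(6 \right)} 23 = - 73 \left(\left(-1\right) 6\right) 23 = \left(-73\right) \left(-6\right) 23 = 438 \cdot 23 = 10074$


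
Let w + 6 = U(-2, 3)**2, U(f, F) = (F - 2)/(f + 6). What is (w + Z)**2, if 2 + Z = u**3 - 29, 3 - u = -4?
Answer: 23980609/256 ≈ 93674.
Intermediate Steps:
u = 7 (u = 3 - 1*(-4) = 3 + 4 = 7)
Z = 312 (Z = -2 + (7**3 - 29) = -2 + (343 - 29) = -2 + 314 = 312)
U(f, F) = (-2 + F)/(6 + f)
w = -95/16 (w = -6 + ((-2 + 3)/(6 - 2))**2 = -6 + (1/4)**2 = -6 + 1/16 = -95/16 ≈ -5.9375)
(w + Z)**2 = (-95/16 + 312)**2 = (4897/16)**2 = 23980609/256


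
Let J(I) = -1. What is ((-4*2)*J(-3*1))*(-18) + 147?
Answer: 3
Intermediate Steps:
((-4*2)*J(-3*1))*(-18) + 147 = (-4*2*(-1))*(-18) + 147 = -8*(-1)*(-18) + 147 = 8*(-18) + 147 = -144 + 147 = 3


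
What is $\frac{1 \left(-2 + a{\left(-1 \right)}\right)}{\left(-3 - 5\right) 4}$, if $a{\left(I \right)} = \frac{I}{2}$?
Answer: $\frac{5}{64} \approx 0.078125$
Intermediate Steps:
$a{\left(I \right)} = \frac{I}{2}$ ($a{\left(I \right)} = I \frac{1}{2} = \frac{I}{2}$)
$\frac{1 \left(-2 + a{\left(-1 \right)}\right)}{\left(-3 - 5\right) 4} = \frac{1 \left(-2 + \frac{1}{2} \left(-1\right)\right)}{\left(-3 - 5\right) 4} = \frac{1 \left(-2 - \frac{1}{2}\right)}{\left(-8\right) 4} = \frac{1 \left(- \frac{5}{2}\right)}{-32} = \left(- \frac{5}{2}\right) \left(- \frac{1}{32}\right) = \frac{5}{64}$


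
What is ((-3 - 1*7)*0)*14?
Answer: 0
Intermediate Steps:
((-3 - 1*7)*0)*14 = ((-3 - 7)*0)*14 = -10*0*14 = 0*14 = 0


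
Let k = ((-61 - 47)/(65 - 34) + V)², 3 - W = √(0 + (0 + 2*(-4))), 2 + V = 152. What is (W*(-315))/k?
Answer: -100905/2292196 + 33635*I*√2/1146098 ≈ -0.044021 + 0.041503*I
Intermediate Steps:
V = 150 (V = -2 + 152 = 150)
W = 3 - 2*I*√2 (W = 3 - √(0 + (0 + 2*(-4))) = 3 - √(0 + (0 - 8)) = 3 - √(0 - 8) = 3 - √(-8) = 3 - 2*I*√2 ≈ 3.0 - 2.8284*I)
k = 20629764/961 (k = ((-61 - 47)/(65 - 34) + 150)² = (-108/31 + 150)² = (4542/31)² = 20629764/961 ≈ 21467.)
(W*(-315))/k = ((3 - 2*I*√2)*(-315))/(20629764/961) = (-945 + 630*I*√2)*(961/20629764) = -100905/2292196 + 33635*I*√2/1146098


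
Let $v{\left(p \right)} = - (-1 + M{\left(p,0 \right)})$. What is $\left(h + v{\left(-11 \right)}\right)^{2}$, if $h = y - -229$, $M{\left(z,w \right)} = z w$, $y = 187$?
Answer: $173889$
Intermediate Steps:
$M{\left(z,w \right)} = w z$
$v{\left(p \right)} = 1$ ($v{\left(p \right)} = - (-1 + 0 p) = - (-1 + 0) = \left(-1\right) \left(-1\right) = 1$)
$h = 416$ ($h = 187 - -229 = 187 + 229 = 416$)
$\left(h + v{\left(-11 \right)}\right)^{2} = \left(416 + 1\right)^{2} = 417^{2} = 173889$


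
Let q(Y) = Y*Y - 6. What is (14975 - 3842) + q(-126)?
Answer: 27003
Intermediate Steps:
q(Y) = -6 + Y² (q(Y) = Y² - 6 = -6 + Y²)
(14975 - 3842) + q(-126) = (14975 - 3842) + (-6 + (-126)²) = 11133 + (-6 + 15876) = 11133 + 15870 = 27003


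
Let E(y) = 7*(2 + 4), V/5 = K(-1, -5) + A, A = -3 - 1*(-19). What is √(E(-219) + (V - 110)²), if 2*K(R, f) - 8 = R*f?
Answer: √193/2 ≈ 6.9462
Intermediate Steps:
K(R, f) = 4 + R*f/2 (K(R, f) = 4 + (R*f)/2 = 4 + R*f/2)
A = 16 (A = -3 + 19 = 16)
V = 225/2 (V = 5*((4 + (½)*(-1)*(-5)) + 16) = 5*((4 + 5/2) + 16) = 5*(13/2 + 16) = 5*(45/2) = 225/2 ≈ 112.50)
E(y) = 42 (E(y) = 7*6 = 42)
√(E(-219) + (V - 110)²) = √(42 + (225/2 - 110)²) = √(42 + (5/2)²) = √(42 + 25/4) = √(193/4) = √193/2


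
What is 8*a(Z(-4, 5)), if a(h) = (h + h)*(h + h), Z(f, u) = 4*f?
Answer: 8192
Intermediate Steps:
a(h) = 4*h² (a(h) = (2*h)*(2*h) = 4*h²)
8*a(Z(-4, 5)) = 8*(4*(4*(-4))²) = 8*(4*(-16)²) = 8*(4*256) = 8*1024 = 8192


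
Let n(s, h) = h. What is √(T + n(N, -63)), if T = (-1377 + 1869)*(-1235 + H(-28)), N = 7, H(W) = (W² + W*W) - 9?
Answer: 3*√17705 ≈ 399.18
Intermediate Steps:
H(W) = -9 + 2*W² (H(W) = (W² + W²) - 9 = 2*W² - 9 = -9 + 2*W²)
T = 159408 (T = (-1377 + 1869)*(-1235 + (-9 + 2*(-28)²)) = 492*(-1235 + (-9 + 2*784)) = 492*(-1235 + (-9 + 1568)) = 492*(-1235 + 1559) = 492*324 = 159408)
√(T + n(N, -63)) = √(159408 - 63) = √159345 = 3*√17705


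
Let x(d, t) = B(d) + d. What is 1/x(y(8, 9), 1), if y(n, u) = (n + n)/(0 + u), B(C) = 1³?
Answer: 9/25 ≈ 0.36000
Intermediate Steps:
B(C) = 1
y(n, u) = 2*n/u (y(n, u) = (2*n)/u = 2*n/u)
x(d, t) = 1 + d
1/x(y(8, 9), 1) = 1/(1 + 2*8/9) = 1/(1 + 2*8*(⅑)) = 1/(1 + 16/9) = 1/(25/9) = 9/25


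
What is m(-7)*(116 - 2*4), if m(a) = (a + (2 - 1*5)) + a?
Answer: -1836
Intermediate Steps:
m(a) = -3 + 2*a (m(a) = (a + (2 - 5)) + a = (a - 3) + a = (-3 + a) + a = -3 + 2*a)
m(-7)*(116 - 2*4) = (-3 + 2*(-7))*(116 - 2*4) = (-3 - 14)*(116 - 8) = -17*108 = -1836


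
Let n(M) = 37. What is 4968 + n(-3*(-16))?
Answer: 5005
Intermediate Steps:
4968 + n(-3*(-16)) = 4968 + 37 = 5005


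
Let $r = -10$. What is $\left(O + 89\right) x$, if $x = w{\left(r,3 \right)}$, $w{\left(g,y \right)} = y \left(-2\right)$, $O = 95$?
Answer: $-1104$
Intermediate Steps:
$w{\left(g,y \right)} = - 2 y$
$x = -6$ ($x = \left(-2\right) 3 = -6$)
$\left(O + 89\right) x = \left(95 + 89\right) \left(-6\right) = 184 \left(-6\right) = -1104$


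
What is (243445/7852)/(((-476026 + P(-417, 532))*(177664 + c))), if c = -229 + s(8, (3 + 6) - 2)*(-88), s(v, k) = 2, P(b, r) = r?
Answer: -243445/661810460107992 ≈ -3.6785e-10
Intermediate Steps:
c = -405 (c = -229 + 2*(-88) = -229 - 176 = -405)
(243445/7852)/(((-476026 + P(-417, 532))*(177664 + c))) = (243445/7852)/(((-476026 + 532)*(177664 - 405))) = (243445*(1/7852))/((-475494*177259)) = (243445/7852)/(-84285590946) = (243445/7852)*(-1/84285590946) = -243445/661810460107992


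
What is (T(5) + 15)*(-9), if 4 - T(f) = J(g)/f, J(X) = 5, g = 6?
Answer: -162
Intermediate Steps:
T(f) = 4 - 5/f
(T(5) + 15)*(-9) = ((4 - 5/5) + 15)*(-9) = ((4 - 5*⅕) + 15)*(-9) = ((4 - 1) + 15)*(-9) = (3 + 15)*(-9) = 18*(-9) = -162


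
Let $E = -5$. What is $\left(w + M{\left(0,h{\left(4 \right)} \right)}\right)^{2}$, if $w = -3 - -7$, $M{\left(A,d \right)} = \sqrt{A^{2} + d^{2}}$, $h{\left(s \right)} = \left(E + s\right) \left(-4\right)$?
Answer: $64$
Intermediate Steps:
$h{\left(s \right)} = 20 - 4 s$ ($h{\left(s \right)} = \left(-5 + s\right) \left(-4\right) = 20 - 4 s$)
$w = 4$ ($w = -3 + 7 = 4$)
$\left(w + M{\left(0,h{\left(4 \right)} \right)}\right)^{2} = \left(4 + \sqrt{0^{2} + \left(20 - 16\right)^{2}}\right)^{2} = \left(4 + \sqrt{0 + \left(20 - 16\right)^{2}}\right)^{2} = \left(4 + \sqrt{0 + 4^{2}}\right)^{2} = \left(4 + \sqrt{0 + 16}\right)^{2} = \left(4 + \sqrt{16}\right)^{2} = \left(4 + 4\right)^{2} = 8^{2} = 64$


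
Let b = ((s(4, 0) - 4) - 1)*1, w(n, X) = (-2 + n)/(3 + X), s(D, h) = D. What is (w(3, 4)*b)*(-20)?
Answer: 20/7 ≈ 2.8571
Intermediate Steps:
w(n, X) = (-2 + n)/(3 + X)
b = -1 (b = ((4 - 4) - 1)*1 = (0 - 1)*1 = -1*1 = -1)
(w(3, 4)*b)*(-20) = (((-2 + 3)/(3 + 4))*(-1))*(-20) = ((1/7)*(-1))*(-20) = (((⅐)*1)*(-1))*(-20) = ((⅐)*(-1))*(-20) = -⅐*(-20) = 20/7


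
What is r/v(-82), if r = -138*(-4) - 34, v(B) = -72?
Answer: -259/36 ≈ -7.1944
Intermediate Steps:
r = 518 (r = -46*(-12) - 34 = 552 - 34 = 518)
r/v(-82) = 518/(-72) = 518*(-1/72) = -259/36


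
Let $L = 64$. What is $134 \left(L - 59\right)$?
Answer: $670$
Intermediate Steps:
$134 \left(L - 59\right) = 134 \left(64 - 59\right) = 134 \cdot 5 = 670$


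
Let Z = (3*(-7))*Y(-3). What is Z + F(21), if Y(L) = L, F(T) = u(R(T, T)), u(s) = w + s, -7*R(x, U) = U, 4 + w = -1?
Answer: 55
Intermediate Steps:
w = -5 (w = -4 - 1 = -5)
R(x, U) = -U/7
u(s) = -5 + s
F(T) = -5 - T/7
Z = 63 (Z = (3*(-7))*(-3) = -21*(-3) = 63)
Z + F(21) = 63 + (-5 - ⅐*21) = 63 + (-5 - 3) = 63 - 8 = 55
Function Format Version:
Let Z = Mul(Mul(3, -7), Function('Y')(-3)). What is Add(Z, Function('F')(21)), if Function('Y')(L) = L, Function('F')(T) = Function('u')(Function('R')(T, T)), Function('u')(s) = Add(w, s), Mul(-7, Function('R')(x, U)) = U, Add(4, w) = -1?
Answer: 55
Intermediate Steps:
w = -5 (w = Add(-4, -1) = -5)
Function('R')(x, U) = Mul(Rational(-1, 7), U)
Function('u')(s) = Add(-5, s)
Function('F')(T) = Add(-5, Mul(Rational(-1, 7), T))
Z = 63 (Z = Mul(Mul(3, -7), -3) = Mul(-21, -3) = 63)
Add(Z, Function('F')(21)) = Add(63, Add(-5, Mul(Rational(-1, 7), 21))) = Add(63, Add(-5, -3)) = Add(63, -8) = 55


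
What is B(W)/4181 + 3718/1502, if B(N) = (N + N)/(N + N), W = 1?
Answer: 7773230/3139931 ≈ 2.4756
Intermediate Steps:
B(N) = 1 (B(N) = (2*N)/((2*N)) = (2*N)*(1/(2*N)) = 1)
B(W)/4181 + 3718/1502 = 1/4181 + 3718/1502 = 1*(1/4181) + 3718*(1/1502) = 1/4181 + 1859/751 = 7773230/3139931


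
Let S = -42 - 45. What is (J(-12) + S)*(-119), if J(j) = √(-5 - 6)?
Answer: 10353 - 119*I*√11 ≈ 10353.0 - 394.68*I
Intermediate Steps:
J(j) = I*√11 (J(j) = √(-11) = I*√11)
S = -87
(J(-12) + S)*(-119) = (I*√11 - 87)*(-119) = (-87 + I*√11)*(-119) = 10353 - 119*I*√11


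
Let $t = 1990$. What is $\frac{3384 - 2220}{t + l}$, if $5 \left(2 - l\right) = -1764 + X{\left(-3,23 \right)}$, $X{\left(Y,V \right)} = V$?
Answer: $\frac{5820}{11701} \approx 0.49739$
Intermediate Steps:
$l = \frac{1751}{5}$ ($l = 2 - \frac{-1764 + 23}{5} = 2 - - \frac{1741}{5} = 2 + \frac{1741}{5} = \frac{1751}{5} \approx 350.2$)
$\frac{3384 - 2220}{t + l} = \frac{3384 - 2220}{1990 + \frac{1751}{5}} = \frac{1164}{\frac{11701}{5}} = 1164 \cdot \frac{5}{11701} = \frac{5820}{11701}$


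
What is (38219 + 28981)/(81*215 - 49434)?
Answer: -22400/10673 ≈ -2.0988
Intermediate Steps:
(38219 + 28981)/(81*215 - 49434) = 67200/(17415 - 49434) = 67200/(-32019) = 67200*(-1/32019) = -22400/10673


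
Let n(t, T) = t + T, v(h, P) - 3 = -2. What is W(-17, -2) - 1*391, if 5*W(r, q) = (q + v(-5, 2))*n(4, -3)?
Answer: -1956/5 ≈ -391.20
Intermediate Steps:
v(h, P) = 1 (v(h, P) = 3 - 2 = 1)
n(t, T) = T + t
W(r, q) = 1/5 + q/5 (W(r, q) = ((q + 1)*(-3 + 4))/5 = ((1 + q)*1)/5 = (1 + q)/5 = 1/5 + q/5)
W(-17, -2) - 1*391 = (1/5 + (1/5)*(-2)) - 1*391 = (1/5 - 2/5) - 391 = -1/5 - 391 = -1956/5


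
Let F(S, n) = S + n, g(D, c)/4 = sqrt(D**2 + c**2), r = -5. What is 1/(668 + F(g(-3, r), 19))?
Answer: 687/471425 - 4*sqrt(34)/471425 ≈ 0.0014078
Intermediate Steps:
g(D, c) = 4*sqrt(D**2 + c**2)
1/(668 + F(g(-3, r), 19)) = 1/(668 + (4*sqrt((-3)**2 + (-5)**2) + 19)) = 1/(668 + (4*sqrt(9 + 25) + 19)) = 1/(668 + (4*sqrt(34) + 19)) = 1/(668 + (19 + 4*sqrt(34))) = 1/(687 + 4*sqrt(34))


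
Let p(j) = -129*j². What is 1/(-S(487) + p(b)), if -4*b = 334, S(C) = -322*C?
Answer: -4/2970425 ≈ -1.3466e-6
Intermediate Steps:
b = -167/2 (b = -¼*334 = -167/2 ≈ -83.500)
1/(-S(487) + p(b)) = 1/(-(-322)*487 - 129*(-167/2)²) = 1/(-1*(-156814) - 129*27889/4) = 1/(156814 - 3597681/4) = 1/(-2970425/4) = -4/2970425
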